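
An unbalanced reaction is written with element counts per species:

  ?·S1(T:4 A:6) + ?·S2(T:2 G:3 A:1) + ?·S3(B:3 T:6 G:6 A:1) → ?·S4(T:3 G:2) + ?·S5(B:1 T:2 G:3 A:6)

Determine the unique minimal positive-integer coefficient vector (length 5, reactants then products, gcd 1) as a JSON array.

Coefficients: [2, 5, 1, 6, 3]

B: 2·0+5·0+1·3 = 3 | 6·0+3·1 = 3
T: 2·4+5·2+1·6 = 24 | 6·3+3·2 = 24
G: 2·0+5·3+1·6 = 21 | 6·2+3·3 = 21
A: 2·6+5·1+1·1 = 18 | 6·0+3·6 = 18
gcd(2,5,1,6,3) = 1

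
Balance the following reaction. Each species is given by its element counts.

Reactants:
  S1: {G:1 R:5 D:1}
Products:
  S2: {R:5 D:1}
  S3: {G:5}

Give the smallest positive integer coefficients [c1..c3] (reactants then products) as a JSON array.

Coefficients: [5, 5, 1]

G: 5·1 = 5 | 5·0+1·5 = 5
R: 5·5 = 25 | 5·5+1·0 = 25
D: 5·1 = 5 | 5·1+1·0 = 5
gcd(5,5,1) = 1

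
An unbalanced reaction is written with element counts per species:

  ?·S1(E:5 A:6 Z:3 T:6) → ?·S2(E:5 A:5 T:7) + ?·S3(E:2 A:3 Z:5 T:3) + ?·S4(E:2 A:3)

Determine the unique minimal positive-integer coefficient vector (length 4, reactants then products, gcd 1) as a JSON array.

Coefficients: [5, 3, 3, 2]

E: 5·5 = 25 | 3·5+3·2+2·2 = 25
A: 5·6 = 30 | 3·5+3·3+2·3 = 30
Z: 5·3 = 15 | 3·0+3·5+2·0 = 15
T: 5·6 = 30 | 3·7+3·3+2·0 = 30
gcd(5,3,3,2) = 1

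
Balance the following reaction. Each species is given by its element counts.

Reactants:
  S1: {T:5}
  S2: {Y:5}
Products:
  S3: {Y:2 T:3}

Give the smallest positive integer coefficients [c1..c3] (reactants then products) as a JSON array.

Coefficients: [3, 2, 5]

Y: 3·0+2·5 = 10 | 5·2 = 10
T: 3·5+2·0 = 15 | 5·3 = 15
gcd(3,2,5) = 1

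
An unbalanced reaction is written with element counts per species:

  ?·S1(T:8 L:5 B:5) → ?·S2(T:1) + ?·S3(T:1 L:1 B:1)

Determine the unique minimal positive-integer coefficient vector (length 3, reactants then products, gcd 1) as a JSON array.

T: 1·8 = 8 | 3·1+5·1 = 8
L: 1·5 = 5 | 3·0+5·1 = 5
B: 1·5 = 5 | 3·0+5·1 = 5
gcd(1,3,5) = 1

Coefficients: [1, 3, 5]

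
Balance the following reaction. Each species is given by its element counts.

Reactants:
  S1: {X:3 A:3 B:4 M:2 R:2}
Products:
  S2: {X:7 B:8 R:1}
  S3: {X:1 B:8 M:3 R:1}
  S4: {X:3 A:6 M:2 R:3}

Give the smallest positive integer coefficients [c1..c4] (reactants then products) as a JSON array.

X: 6·3 = 18 | 1·7+2·1+3·3 = 18
A: 6·3 = 18 | 1·0+2·0+3·6 = 18
B: 6·4 = 24 | 1·8+2·8+3·0 = 24
M: 6·2 = 12 | 1·0+2·3+3·2 = 12
R: 6·2 = 12 | 1·1+2·1+3·3 = 12
gcd(6,1,2,3) = 1

Coefficients: [6, 1, 2, 3]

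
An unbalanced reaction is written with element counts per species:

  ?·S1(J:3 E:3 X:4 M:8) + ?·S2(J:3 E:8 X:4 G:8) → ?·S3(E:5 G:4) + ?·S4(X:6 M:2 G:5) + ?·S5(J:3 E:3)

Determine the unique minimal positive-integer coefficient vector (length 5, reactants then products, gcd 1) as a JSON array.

Coefficients: [1, 5, 5, 4, 6]

J: 1·3+5·3 = 18 | 5·0+4·0+6·3 = 18
E: 1·3+5·8 = 43 | 5·5+4·0+6·3 = 43
X: 1·4+5·4 = 24 | 5·0+4·6+6·0 = 24
M: 1·8+5·0 = 8 | 5·0+4·2+6·0 = 8
G: 1·0+5·8 = 40 | 5·4+4·5+6·0 = 40
gcd(1,5,5,4,6) = 1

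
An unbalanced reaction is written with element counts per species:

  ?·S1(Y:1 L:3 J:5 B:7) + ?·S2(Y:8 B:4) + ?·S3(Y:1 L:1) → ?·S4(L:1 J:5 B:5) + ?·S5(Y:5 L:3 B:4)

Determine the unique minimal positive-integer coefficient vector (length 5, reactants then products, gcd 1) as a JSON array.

Coefficients: [6, 2, 3, 6, 5]

Y: 6·1+2·8+3·1 = 25 | 6·0+5·5 = 25
L: 6·3+2·0+3·1 = 21 | 6·1+5·3 = 21
J: 6·5+2·0+3·0 = 30 | 6·5+5·0 = 30
B: 6·7+2·4+3·0 = 50 | 6·5+5·4 = 50
gcd(6,2,3,6,5) = 1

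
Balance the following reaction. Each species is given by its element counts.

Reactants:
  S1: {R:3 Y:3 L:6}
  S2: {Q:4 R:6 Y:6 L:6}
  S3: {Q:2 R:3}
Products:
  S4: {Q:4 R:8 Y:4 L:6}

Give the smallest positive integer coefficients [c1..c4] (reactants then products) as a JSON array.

Q: 2·0+1·4+4·2 = 12 | 3·4 = 12
R: 2·3+1·6+4·3 = 24 | 3·8 = 24
Y: 2·3+1·6+4·0 = 12 | 3·4 = 12
L: 2·6+1·6+4·0 = 18 | 3·6 = 18
gcd(2,1,4,3) = 1

Coefficients: [2, 1, 4, 3]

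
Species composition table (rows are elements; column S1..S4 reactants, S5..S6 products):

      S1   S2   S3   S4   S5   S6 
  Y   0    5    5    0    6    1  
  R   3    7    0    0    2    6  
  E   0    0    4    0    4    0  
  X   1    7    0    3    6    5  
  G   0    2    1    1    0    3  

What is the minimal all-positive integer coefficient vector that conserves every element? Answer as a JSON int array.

Y: 5·0+1·5+2·5+5·0 = 15 | 2·6+3·1 = 15
R: 5·3+1·7+2·0+5·0 = 22 | 2·2+3·6 = 22
E: 5·0+1·0+2·4+5·0 = 8 | 2·4+3·0 = 8
X: 5·1+1·7+2·0+5·3 = 27 | 2·6+3·5 = 27
G: 5·0+1·2+2·1+5·1 = 9 | 2·0+3·3 = 9
gcd(5,1,2,5,2,3) = 1

Coefficients: [5, 1, 2, 5, 2, 3]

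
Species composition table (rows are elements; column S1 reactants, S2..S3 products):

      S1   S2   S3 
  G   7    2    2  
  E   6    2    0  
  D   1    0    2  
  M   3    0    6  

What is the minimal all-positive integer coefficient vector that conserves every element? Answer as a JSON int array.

Coefficients: [2, 6, 1]

G: 2·7 = 14 | 6·2+1·2 = 14
E: 2·6 = 12 | 6·2+1·0 = 12
D: 2·1 = 2 | 6·0+1·2 = 2
M: 2·3 = 6 | 6·0+1·6 = 6
gcd(2,6,1) = 1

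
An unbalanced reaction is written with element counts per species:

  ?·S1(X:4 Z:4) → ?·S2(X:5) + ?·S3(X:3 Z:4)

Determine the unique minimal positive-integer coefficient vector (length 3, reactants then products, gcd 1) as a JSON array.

X: 5·4 = 20 | 1·5+5·3 = 20
Z: 5·4 = 20 | 1·0+5·4 = 20
gcd(5,1,5) = 1

Coefficients: [5, 1, 5]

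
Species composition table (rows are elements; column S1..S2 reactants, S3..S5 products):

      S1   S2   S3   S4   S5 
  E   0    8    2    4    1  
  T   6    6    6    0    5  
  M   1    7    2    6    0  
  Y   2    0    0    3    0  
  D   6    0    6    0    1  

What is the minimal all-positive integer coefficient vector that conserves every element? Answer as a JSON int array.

Coefficients: [6, 4, 5, 4, 6]

E: 6·0+4·8 = 32 | 5·2+4·4+6·1 = 32
T: 6·6+4·6 = 60 | 5·6+4·0+6·5 = 60
M: 6·1+4·7 = 34 | 5·2+4·6+6·0 = 34
Y: 6·2+4·0 = 12 | 5·0+4·3+6·0 = 12
D: 6·6+4·0 = 36 | 5·6+4·0+6·1 = 36
gcd(6,4,5,4,6) = 1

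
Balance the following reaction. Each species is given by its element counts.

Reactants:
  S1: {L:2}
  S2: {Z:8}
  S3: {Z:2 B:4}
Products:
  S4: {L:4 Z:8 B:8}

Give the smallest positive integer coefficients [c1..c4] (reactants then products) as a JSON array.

Coefficients: [4, 1, 4, 2]

L: 4·2+1·0+4·0 = 8 | 2·4 = 8
Z: 4·0+1·8+4·2 = 16 | 2·8 = 16
B: 4·0+1·0+4·4 = 16 | 2·8 = 16
gcd(4,1,4,2) = 1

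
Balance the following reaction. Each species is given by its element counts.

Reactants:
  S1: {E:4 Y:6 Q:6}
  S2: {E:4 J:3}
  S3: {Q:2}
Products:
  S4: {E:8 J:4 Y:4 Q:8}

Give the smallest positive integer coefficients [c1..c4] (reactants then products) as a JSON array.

E: 2·4+4·4+6·0 = 24 | 3·8 = 24
J: 2·0+4·3+6·0 = 12 | 3·4 = 12
Y: 2·6+4·0+6·0 = 12 | 3·4 = 12
Q: 2·6+4·0+6·2 = 24 | 3·8 = 24
gcd(2,4,6,3) = 1

Coefficients: [2, 4, 6, 3]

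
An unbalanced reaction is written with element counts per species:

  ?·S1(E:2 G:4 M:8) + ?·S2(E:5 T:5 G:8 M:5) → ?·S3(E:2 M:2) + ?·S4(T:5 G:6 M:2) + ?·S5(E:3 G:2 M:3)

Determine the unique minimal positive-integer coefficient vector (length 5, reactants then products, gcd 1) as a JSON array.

Coefficients: [1, 3, 1, 3, 5]

E: 1·2+3·5 = 17 | 1·2+3·0+5·3 = 17
T: 1·0+3·5 = 15 | 1·0+3·5+5·0 = 15
G: 1·4+3·8 = 28 | 1·0+3·6+5·2 = 28
M: 1·8+3·5 = 23 | 1·2+3·2+5·3 = 23
gcd(1,3,1,3,5) = 1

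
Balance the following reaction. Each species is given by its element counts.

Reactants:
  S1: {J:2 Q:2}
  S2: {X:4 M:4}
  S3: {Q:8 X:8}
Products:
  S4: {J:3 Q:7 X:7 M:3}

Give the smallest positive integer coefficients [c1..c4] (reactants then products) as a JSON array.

J: 6·2+3·0+2·0 = 12 | 4·3 = 12
Q: 6·2+3·0+2·8 = 28 | 4·7 = 28
X: 6·0+3·4+2·8 = 28 | 4·7 = 28
M: 6·0+3·4+2·0 = 12 | 4·3 = 12
gcd(6,3,2,4) = 1

Coefficients: [6, 3, 2, 4]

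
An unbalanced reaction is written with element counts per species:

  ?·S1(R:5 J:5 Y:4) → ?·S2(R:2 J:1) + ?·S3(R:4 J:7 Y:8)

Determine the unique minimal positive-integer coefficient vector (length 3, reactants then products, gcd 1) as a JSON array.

Coefficients: [2, 3, 1]

R: 2·5 = 10 | 3·2+1·4 = 10
J: 2·5 = 10 | 3·1+1·7 = 10
Y: 2·4 = 8 | 3·0+1·8 = 8
gcd(2,3,1) = 1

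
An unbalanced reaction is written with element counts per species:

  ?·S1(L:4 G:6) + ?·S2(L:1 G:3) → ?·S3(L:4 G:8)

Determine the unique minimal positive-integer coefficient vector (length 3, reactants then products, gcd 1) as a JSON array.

Coefficients: [2, 4, 3]

L: 2·4+4·1 = 12 | 3·4 = 12
G: 2·6+4·3 = 24 | 3·8 = 24
gcd(2,4,3) = 1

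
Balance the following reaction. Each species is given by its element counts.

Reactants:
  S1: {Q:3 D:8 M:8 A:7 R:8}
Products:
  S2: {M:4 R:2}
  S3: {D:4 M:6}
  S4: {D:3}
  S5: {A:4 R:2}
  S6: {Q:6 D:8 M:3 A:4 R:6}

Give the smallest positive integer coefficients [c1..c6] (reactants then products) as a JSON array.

Coefficients: [4, 5, 1, 4, 5, 2]

Q: 4·3 = 12 | 5·0+1·0+4·0+5·0+2·6 = 12
D: 4·8 = 32 | 5·0+1·4+4·3+5·0+2·8 = 32
M: 4·8 = 32 | 5·4+1·6+4·0+5·0+2·3 = 32
A: 4·7 = 28 | 5·0+1·0+4·0+5·4+2·4 = 28
R: 4·8 = 32 | 5·2+1·0+4·0+5·2+2·6 = 32
gcd(4,5,1,4,5,2) = 1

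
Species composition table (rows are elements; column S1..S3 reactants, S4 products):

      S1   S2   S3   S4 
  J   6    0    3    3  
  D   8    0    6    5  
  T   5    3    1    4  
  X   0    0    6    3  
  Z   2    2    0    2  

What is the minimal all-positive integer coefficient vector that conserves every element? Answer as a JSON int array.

Coefficients: [1, 3, 2, 4]

J: 1·6+3·0+2·3 = 12 | 4·3 = 12
D: 1·8+3·0+2·6 = 20 | 4·5 = 20
T: 1·5+3·3+2·1 = 16 | 4·4 = 16
X: 1·0+3·0+2·6 = 12 | 4·3 = 12
Z: 1·2+3·2+2·0 = 8 | 4·2 = 8
gcd(1,3,2,4) = 1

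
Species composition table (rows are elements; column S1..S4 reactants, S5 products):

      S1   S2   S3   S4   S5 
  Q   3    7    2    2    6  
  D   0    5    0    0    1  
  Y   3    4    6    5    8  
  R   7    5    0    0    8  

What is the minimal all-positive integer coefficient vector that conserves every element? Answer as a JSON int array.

Q: 5·3+1·7+1·2+3·2 = 30 | 5·6 = 30
D: 5·0+1·5+1·0+3·0 = 5 | 5·1 = 5
Y: 5·3+1·4+1·6+3·5 = 40 | 5·8 = 40
R: 5·7+1·5+1·0+3·0 = 40 | 5·8 = 40
gcd(5,1,1,3,5) = 1

Coefficients: [5, 1, 1, 3, 5]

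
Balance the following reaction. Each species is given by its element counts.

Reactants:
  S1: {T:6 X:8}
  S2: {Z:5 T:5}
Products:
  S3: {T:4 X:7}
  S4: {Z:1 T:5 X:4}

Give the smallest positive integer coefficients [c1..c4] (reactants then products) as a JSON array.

Coefficients: [6, 1, 4, 5]

Z: 6·0+1·5 = 5 | 4·0+5·1 = 5
T: 6·6+1·5 = 41 | 4·4+5·5 = 41
X: 6·8+1·0 = 48 | 4·7+5·4 = 48
gcd(6,1,4,5) = 1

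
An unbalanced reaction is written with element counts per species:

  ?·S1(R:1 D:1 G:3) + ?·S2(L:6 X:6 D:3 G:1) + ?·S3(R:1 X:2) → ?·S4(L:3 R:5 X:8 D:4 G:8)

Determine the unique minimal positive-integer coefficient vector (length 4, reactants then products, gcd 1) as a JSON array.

L: 5·0+1·6+5·0 = 6 | 2·3 = 6
R: 5·1+1·0+5·1 = 10 | 2·5 = 10
X: 5·0+1·6+5·2 = 16 | 2·8 = 16
D: 5·1+1·3+5·0 = 8 | 2·4 = 8
G: 5·3+1·1+5·0 = 16 | 2·8 = 16
gcd(5,1,5,2) = 1

Coefficients: [5, 1, 5, 2]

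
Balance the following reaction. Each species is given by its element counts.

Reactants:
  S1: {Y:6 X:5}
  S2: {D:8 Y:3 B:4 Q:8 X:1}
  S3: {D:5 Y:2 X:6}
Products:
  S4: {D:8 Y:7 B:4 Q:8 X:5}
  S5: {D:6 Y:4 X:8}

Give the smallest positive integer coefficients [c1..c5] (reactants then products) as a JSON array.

D: 4·0+4·8+6·5 = 62 | 4·8+5·6 = 62
Y: 4·6+4·3+6·2 = 48 | 4·7+5·4 = 48
B: 4·0+4·4+6·0 = 16 | 4·4+5·0 = 16
Q: 4·0+4·8+6·0 = 32 | 4·8+5·0 = 32
X: 4·5+4·1+6·6 = 60 | 4·5+5·8 = 60
gcd(4,4,6,4,5) = 1

Coefficients: [4, 4, 6, 4, 5]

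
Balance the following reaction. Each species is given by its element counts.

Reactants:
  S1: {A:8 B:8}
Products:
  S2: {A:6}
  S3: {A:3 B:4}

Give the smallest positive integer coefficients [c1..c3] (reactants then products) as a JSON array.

Coefficients: [3, 1, 6]

A: 3·8 = 24 | 1·6+6·3 = 24
B: 3·8 = 24 | 1·0+6·4 = 24
gcd(3,1,6) = 1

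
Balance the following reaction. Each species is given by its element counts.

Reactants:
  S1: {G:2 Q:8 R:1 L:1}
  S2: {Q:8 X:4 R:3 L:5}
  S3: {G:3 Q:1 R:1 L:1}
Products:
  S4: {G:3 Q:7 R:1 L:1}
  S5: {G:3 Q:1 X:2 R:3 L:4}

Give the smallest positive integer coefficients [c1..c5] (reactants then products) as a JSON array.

Coefficients: [3, 1, 5, 5, 2]

G: 3·2+1·0+5·3 = 21 | 5·3+2·3 = 21
Q: 3·8+1·8+5·1 = 37 | 5·7+2·1 = 37
X: 3·0+1·4+5·0 = 4 | 5·0+2·2 = 4
R: 3·1+1·3+5·1 = 11 | 5·1+2·3 = 11
L: 3·1+1·5+5·1 = 13 | 5·1+2·4 = 13
gcd(3,1,5,5,2) = 1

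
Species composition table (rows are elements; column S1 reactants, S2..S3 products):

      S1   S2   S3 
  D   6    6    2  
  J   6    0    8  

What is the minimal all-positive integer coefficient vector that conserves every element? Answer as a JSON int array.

D: 4·6 = 24 | 3·6+3·2 = 24
J: 4·6 = 24 | 3·0+3·8 = 24
gcd(4,3,3) = 1

Coefficients: [4, 3, 3]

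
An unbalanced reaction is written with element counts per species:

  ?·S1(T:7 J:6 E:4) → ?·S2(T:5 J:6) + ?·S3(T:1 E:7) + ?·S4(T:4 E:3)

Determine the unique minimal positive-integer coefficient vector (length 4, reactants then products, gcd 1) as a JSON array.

Coefficients: [5, 5, 2, 2]

T: 5·7 = 35 | 5·5+2·1+2·4 = 35
J: 5·6 = 30 | 5·6+2·0+2·0 = 30
E: 5·4 = 20 | 5·0+2·7+2·3 = 20
gcd(5,5,2,2) = 1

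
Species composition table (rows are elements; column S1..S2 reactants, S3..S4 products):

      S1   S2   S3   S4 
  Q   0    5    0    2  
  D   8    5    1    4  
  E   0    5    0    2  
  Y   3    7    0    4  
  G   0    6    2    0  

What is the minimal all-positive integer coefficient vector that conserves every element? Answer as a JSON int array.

Coefficients: [2, 2, 6, 5]

Q: 2·0+2·5 = 10 | 6·0+5·2 = 10
D: 2·8+2·5 = 26 | 6·1+5·4 = 26
E: 2·0+2·5 = 10 | 6·0+5·2 = 10
Y: 2·3+2·7 = 20 | 6·0+5·4 = 20
G: 2·0+2·6 = 12 | 6·2+5·0 = 12
gcd(2,2,6,5) = 1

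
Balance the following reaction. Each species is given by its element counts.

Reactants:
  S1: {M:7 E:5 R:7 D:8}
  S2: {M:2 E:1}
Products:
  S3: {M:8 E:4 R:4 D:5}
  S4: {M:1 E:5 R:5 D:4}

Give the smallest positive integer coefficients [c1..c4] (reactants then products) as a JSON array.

M: 3·7+6·2 = 33 | 4·8+1·1 = 33
E: 3·5+6·1 = 21 | 4·4+1·5 = 21
R: 3·7+6·0 = 21 | 4·4+1·5 = 21
D: 3·8+6·0 = 24 | 4·5+1·4 = 24
gcd(3,6,4,1) = 1

Coefficients: [3, 6, 4, 1]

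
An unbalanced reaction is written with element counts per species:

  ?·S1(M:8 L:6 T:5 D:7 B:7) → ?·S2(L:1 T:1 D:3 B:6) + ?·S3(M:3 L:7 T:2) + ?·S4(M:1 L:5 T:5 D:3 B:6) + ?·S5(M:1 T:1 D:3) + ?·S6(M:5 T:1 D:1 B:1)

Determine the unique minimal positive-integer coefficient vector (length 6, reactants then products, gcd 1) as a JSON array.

M: 5·8 = 40 | 4·0+3·3+1·1+5·1+5·5 = 40
L: 5·6 = 30 | 4·1+3·7+1·5+5·0+5·0 = 30
T: 5·5 = 25 | 4·1+3·2+1·5+5·1+5·1 = 25
D: 5·7 = 35 | 4·3+3·0+1·3+5·3+5·1 = 35
B: 5·7 = 35 | 4·6+3·0+1·6+5·0+5·1 = 35
gcd(5,4,3,1,5,5) = 1

Coefficients: [5, 4, 3, 1, 5, 5]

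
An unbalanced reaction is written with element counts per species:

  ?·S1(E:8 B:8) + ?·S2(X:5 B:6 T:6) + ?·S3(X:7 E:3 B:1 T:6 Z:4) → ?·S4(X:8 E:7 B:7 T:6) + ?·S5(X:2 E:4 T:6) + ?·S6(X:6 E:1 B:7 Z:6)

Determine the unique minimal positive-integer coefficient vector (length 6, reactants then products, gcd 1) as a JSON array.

Coefficients: [3, 2, 6, 2, 6, 4]

X: 3·0+2·5+6·7 = 52 | 2·8+6·2+4·6 = 52
E: 3·8+2·0+6·3 = 42 | 2·7+6·4+4·1 = 42
B: 3·8+2·6+6·1 = 42 | 2·7+6·0+4·7 = 42
T: 3·0+2·6+6·6 = 48 | 2·6+6·6+4·0 = 48
Z: 3·0+2·0+6·4 = 24 | 2·0+6·0+4·6 = 24
gcd(3,2,6,2,6,4) = 1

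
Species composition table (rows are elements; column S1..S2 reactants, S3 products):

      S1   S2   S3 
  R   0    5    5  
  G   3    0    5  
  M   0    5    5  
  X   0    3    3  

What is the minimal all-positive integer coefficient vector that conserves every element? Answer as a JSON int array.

Coefficients: [5, 3, 3]

R: 5·0+3·5 = 15 | 3·5 = 15
G: 5·3+3·0 = 15 | 3·5 = 15
M: 5·0+3·5 = 15 | 3·5 = 15
X: 5·0+3·3 = 9 | 3·3 = 9
gcd(5,3,3) = 1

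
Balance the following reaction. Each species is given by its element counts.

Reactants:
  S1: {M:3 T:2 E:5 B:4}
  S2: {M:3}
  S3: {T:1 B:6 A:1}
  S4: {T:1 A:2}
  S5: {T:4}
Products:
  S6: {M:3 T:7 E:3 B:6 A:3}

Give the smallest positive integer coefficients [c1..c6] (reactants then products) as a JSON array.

M: 3·3+2·3+3·0+6·0+5·0 = 15 | 5·3 = 15
T: 3·2+2·0+3·1+6·1+5·4 = 35 | 5·7 = 35
E: 3·5+2·0+3·0+6·0+5·0 = 15 | 5·3 = 15
B: 3·4+2·0+3·6+6·0+5·0 = 30 | 5·6 = 30
A: 3·0+2·0+3·1+6·2+5·0 = 15 | 5·3 = 15
gcd(3,2,3,6,5,5) = 1

Coefficients: [3, 2, 3, 6, 5, 5]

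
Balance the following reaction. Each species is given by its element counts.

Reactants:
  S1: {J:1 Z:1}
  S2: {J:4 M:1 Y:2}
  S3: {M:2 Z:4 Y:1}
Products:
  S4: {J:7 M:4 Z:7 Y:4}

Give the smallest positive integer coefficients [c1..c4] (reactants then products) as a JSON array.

J: 5·1+4·4+4·0 = 21 | 3·7 = 21
M: 5·0+4·1+4·2 = 12 | 3·4 = 12
Z: 5·1+4·0+4·4 = 21 | 3·7 = 21
Y: 5·0+4·2+4·1 = 12 | 3·4 = 12
gcd(5,4,4,3) = 1

Coefficients: [5, 4, 4, 3]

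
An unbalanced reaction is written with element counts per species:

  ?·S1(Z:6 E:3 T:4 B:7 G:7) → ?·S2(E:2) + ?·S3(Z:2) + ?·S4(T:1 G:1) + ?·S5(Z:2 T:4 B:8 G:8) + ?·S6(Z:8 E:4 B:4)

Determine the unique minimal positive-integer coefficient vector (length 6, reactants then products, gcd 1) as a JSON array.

Z: 4·6 = 24 | 4·0+5·2+4·0+3·2+1·8 = 24
E: 4·3 = 12 | 4·2+5·0+4·0+3·0+1·4 = 12
T: 4·4 = 16 | 4·0+5·0+4·1+3·4+1·0 = 16
B: 4·7 = 28 | 4·0+5·0+4·0+3·8+1·4 = 28
G: 4·7 = 28 | 4·0+5·0+4·1+3·8+1·0 = 28
gcd(4,4,5,4,3,1) = 1

Coefficients: [4, 4, 5, 4, 3, 1]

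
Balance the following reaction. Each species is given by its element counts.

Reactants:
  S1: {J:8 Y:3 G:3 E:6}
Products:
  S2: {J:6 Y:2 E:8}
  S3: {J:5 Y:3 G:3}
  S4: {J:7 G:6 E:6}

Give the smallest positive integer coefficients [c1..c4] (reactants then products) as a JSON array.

Coefficients: [5, 3, 3, 1]

J: 5·8 = 40 | 3·6+3·5+1·7 = 40
Y: 5·3 = 15 | 3·2+3·3+1·0 = 15
G: 5·3 = 15 | 3·0+3·3+1·6 = 15
E: 5·6 = 30 | 3·8+3·0+1·6 = 30
gcd(5,3,3,1) = 1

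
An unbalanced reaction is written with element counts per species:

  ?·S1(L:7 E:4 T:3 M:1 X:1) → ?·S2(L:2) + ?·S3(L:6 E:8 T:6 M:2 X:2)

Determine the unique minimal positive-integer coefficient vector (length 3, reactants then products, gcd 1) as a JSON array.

L: 2·7 = 14 | 4·2+1·6 = 14
E: 2·4 = 8 | 4·0+1·8 = 8
T: 2·3 = 6 | 4·0+1·6 = 6
M: 2·1 = 2 | 4·0+1·2 = 2
X: 2·1 = 2 | 4·0+1·2 = 2
gcd(2,4,1) = 1

Coefficients: [2, 4, 1]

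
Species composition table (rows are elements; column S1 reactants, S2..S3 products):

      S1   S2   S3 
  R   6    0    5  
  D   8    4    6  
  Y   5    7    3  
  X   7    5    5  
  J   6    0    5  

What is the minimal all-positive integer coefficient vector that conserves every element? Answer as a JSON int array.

R: 5·6 = 30 | 1·0+6·5 = 30
D: 5·8 = 40 | 1·4+6·6 = 40
Y: 5·5 = 25 | 1·7+6·3 = 25
X: 5·7 = 35 | 1·5+6·5 = 35
J: 5·6 = 30 | 1·0+6·5 = 30
gcd(5,1,6) = 1

Coefficients: [5, 1, 6]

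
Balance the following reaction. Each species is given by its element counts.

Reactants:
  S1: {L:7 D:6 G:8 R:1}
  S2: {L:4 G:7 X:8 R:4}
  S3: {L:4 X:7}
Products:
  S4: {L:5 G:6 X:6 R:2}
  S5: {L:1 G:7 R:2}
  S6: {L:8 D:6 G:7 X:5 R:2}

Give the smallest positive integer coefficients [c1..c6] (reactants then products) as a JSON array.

L: 4·7+3·4+2·4 = 48 | 3·5+1·1+4·8 = 48
D: 4·6+3·0+2·0 = 24 | 3·0+1·0+4·6 = 24
G: 4·8+3·7+2·0 = 53 | 3·6+1·7+4·7 = 53
X: 4·0+3·8+2·7 = 38 | 3·6+1·0+4·5 = 38
R: 4·1+3·4+2·0 = 16 | 3·2+1·2+4·2 = 16
gcd(4,3,2,3,1,4) = 1

Coefficients: [4, 3, 2, 3, 1, 4]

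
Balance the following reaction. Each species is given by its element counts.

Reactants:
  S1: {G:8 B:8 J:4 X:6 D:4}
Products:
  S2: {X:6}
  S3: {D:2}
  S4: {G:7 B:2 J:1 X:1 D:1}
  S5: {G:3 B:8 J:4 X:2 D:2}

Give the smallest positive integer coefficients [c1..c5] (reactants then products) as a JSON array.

Coefficients: [5, 3, 4, 4, 4]

G: 5·8 = 40 | 3·0+4·0+4·7+4·3 = 40
B: 5·8 = 40 | 3·0+4·0+4·2+4·8 = 40
J: 5·4 = 20 | 3·0+4·0+4·1+4·4 = 20
X: 5·6 = 30 | 3·6+4·0+4·1+4·2 = 30
D: 5·4 = 20 | 3·0+4·2+4·1+4·2 = 20
gcd(5,3,4,4,4) = 1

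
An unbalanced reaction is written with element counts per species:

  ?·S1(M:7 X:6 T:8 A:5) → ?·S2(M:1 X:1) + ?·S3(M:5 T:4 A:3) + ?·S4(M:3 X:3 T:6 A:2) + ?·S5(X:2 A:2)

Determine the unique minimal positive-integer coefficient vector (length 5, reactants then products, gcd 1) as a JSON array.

M: 4·7 = 28 | 6·1+2·5+4·3+3·0 = 28
X: 4·6 = 24 | 6·1+2·0+4·3+3·2 = 24
T: 4·8 = 32 | 6·0+2·4+4·6+3·0 = 32
A: 4·5 = 20 | 6·0+2·3+4·2+3·2 = 20
gcd(4,6,2,4,3) = 1

Coefficients: [4, 6, 2, 4, 3]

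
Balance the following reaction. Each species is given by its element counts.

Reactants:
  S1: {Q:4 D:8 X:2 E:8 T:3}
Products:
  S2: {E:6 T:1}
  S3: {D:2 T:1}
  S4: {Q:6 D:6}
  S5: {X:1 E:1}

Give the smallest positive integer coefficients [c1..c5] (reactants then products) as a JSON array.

Q: 3·4 = 12 | 3·0+6·0+2·6+6·0 = 12
D: 3·8 = 24 | 3·0+6·2+2·6+6·0 = 24
X: 3·2 = 6 | 3·0+6·0+2·0+6·1 = 6
E: 3·8 = 24 | 3·6+6·0+2·0+6·1 = 24
T: 3·3 = 9 | 3·1+6·1+2·0+6·0 = 9
gcd(3,3,6,2,6) = 1

Coefficients: [3, 3, 6, 2, 6]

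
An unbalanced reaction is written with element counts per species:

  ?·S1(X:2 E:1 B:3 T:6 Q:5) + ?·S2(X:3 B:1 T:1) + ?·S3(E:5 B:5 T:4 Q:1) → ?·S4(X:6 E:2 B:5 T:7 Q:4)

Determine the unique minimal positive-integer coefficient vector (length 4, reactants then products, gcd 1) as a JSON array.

X: 3·2+6·3+1·0 = 24 | 4·6 = 24
E: 3·1+6·0+1·5 = 8 | 4·2 = 8
B: 3·3+6·1+1·5 = 20 | 4·5 = 20
T: 3·6+6·1+1·4 = 28 | 4·7 = 28
Q: 3·5+6·0+1·1 = 16 | 4·4 = 16
gcd(3,6,1,4) = 1

Coefficients: [3, 6, 1, 4]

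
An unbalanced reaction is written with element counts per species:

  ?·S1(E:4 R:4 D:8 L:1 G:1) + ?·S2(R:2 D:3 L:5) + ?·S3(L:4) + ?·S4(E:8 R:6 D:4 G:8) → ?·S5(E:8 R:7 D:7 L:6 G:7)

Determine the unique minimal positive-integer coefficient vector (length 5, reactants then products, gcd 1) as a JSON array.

E: 2·4+2·0+6·0+5·8 = 48 | 6·8 = 48
R: 2·4+2·2+6·0+5·6 = 42 | 6·7 = 42
D: 2·8+2·3+6·0+5·4 = 42 | 6·7 = 42
L: 2·1+2·5+6·4+5·0 = 36 | 6·6 = 36
G: 2·1+2·0+6·0+5·8 = 42 | 6·7 = 42
gcd(2,2,6,5,6) = 1

Coefficients: [2, 2, 6, 5, 6]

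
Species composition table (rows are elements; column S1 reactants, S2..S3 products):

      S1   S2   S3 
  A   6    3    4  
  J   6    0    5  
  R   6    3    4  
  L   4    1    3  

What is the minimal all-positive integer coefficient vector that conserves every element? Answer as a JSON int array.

A: 5·6 = 30 | 2·3+6·4 = 30
J: 5·6 = 30 | 2·0+6·5 = 30
R: 5·6 = 30 | 2·3+6·4 = 30
L: 5·4 = 20 | 2·1+6·3 = 20
gcd(5,2,6) = 1

Coefficients: [5, 2, 6]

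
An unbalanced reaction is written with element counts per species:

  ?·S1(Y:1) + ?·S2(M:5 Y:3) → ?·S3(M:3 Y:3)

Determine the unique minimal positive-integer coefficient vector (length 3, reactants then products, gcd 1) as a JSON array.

M: 6·0+3·5 = 15 | 5·3 = 15
Y: 6·1+3·3 = 15 | 5·3 = 15
gcd(6,3,5) = 1

Coefficients: [6, 3, 5]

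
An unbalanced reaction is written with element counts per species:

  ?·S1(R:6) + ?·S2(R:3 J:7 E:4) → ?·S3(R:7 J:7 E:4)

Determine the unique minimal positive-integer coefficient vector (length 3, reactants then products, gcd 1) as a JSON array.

R: 2·6+3·3 = 21 | 3·7 = 21
J: 2·0+3·7 = 21 | 3·7 = 21
E: 2·0+3·4 = 12 | 3·4 = 12
gcd(2,3,3) = 1

Coefficients: [2, 3, 3]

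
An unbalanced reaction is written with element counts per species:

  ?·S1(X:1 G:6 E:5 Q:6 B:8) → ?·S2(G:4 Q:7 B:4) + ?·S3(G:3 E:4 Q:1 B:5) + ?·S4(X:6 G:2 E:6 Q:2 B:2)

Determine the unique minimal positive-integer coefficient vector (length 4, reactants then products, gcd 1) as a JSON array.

X: 6·1 = 6 | 4·0+6·0+1·6 = 6
G: 6·6 = 36 | 4·4+6·3+1·2 = 36
E: 6·5 = 30 | 4·0+6·4+1·6 = 30
Q: 6·6 = 36 | 4·7+6·1+1·2 = 36
B: 6·8 = 48 | 4·4+6·5+1·2 = 48
gcd(6,4,6,1) = 1

Coefficients: [6, 4, 6, 1]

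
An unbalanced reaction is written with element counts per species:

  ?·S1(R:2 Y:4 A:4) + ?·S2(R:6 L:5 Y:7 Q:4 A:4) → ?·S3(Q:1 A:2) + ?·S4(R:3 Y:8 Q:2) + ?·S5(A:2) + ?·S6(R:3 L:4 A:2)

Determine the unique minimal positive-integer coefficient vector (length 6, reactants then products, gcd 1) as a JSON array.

Coefficients: [3, 4, 6, 5, 3, 5]

R: 3·2+4·6 = 30 | 6·0+5·3+3·0+5·3 = 30
L: 3·0+4·5 = 20 | 6·0+5·0+3·0+5·4 = 20
Y: 3·4+4·7 = 40 | 6·0+5·8+3·0+5·0 = 40
Q: 3·0+4·4 = 16 | 6·1+5·2+3·0+5·0 = 16
A: 3·4+4·4 = 28 | 6·2+5·0+3·2+5·2 = 28
gcd(3,4,6,5,3,5) = 1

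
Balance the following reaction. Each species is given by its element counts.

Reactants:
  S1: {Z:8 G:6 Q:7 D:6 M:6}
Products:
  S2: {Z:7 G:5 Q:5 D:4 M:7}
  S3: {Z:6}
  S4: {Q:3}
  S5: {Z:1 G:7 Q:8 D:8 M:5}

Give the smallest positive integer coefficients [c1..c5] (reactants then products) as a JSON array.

Coefficients: [6, 3, 4, 1, 3]

Z: 6·8 = 48 | 3·7+4·6+1·0+3·1 = 48
G: 6·6 = 36 | 3·5+4·0+1·0+3·7 = 36
Q: 6·7 = 42 | 3·5+4·0+1·3+3·8 = 42
D: 6·6 = 36 | 3·4+4·0+1·0+3·8 = 36
M: 6·6 = 36 | 3·7+4·0+1·0+3·5 = 36
gcd(6,3,4,1,3) = 1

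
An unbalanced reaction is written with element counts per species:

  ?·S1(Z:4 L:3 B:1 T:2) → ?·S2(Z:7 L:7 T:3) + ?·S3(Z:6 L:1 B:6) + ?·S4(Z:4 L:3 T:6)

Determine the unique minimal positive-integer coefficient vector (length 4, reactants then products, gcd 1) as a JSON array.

Coefficients: [6, 2, 1, 1]

Z: 6·4 = 24 | 2·7+1·6+1·4 = 24
L: 6·3 = 18 | 2·7+1·1+1·3 = 18
B: 6·1 = 6 | 2·0+1·6+1·0 = 6
T: 6·2 = 12 | 2·3+1·0+1·6 = 12
gcd(6,2,1,1) = 1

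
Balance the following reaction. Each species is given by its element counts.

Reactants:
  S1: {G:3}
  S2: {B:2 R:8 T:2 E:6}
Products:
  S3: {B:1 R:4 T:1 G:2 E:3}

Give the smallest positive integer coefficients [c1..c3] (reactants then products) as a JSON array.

Coefficients: [4, 3, 6]

B: 4·0+3·2 = 6 | 6·1 = 6
R: 4·0+3·8 = 24 | 6·4 = 24
T: 4·0+3·2 = 6 | 6·1 = 6
G: 4·3+3·0 = 12 | 6·2 = 12
E: 4·0+3·6 = 18 | 6·3 = 18
gcd(4,3,6) = 1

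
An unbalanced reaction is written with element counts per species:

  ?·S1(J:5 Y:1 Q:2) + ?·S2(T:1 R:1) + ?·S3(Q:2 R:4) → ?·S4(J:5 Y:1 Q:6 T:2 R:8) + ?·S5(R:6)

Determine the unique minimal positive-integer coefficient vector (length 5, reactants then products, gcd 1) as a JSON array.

Coefficients: [3, 6, 6, 3, 1]

J: 3·5+6·0+6·0 = 15 | 3·5+1·0 = 15
Y: 3·1+6·0+6·0 = 3 | 3·1+1·0 = 3
Q: 3·2+6·0+6·2 = 18 | 3·6+1·0 = 18
T: 3·0+6·1+6·0 = 6 | 3·2+1·0 = 6
R: 3·0+6·1+6·4 = 30 | 3·8+1·6 = 30
gcd(3,6,6,3,1) = 1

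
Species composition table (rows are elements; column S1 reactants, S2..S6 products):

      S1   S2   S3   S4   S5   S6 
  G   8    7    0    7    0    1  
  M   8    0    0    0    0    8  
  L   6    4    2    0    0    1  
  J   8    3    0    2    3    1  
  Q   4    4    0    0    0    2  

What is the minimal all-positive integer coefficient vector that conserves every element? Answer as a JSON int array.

Coefficients: [2, 1, 3, 1, 3, 2]

G: 2·8 = 16 | 1·7+3·0+1·7+3·0+2·1 = 16
M: 2·8 = 16 | 1·0+3·0+1·0+3·0+2·8 = 16
L: 2·6 = 12 | 1·4+3·2+1·0+3·0+2·1 = 12
J: 2·8 = 16 | 1·3+3·0+1·2+3·3+2·1 = 16
Q: 2·4 = 8 | 1·4+3·0+1·0+3·0+2·2 = 8
gcd(2,1,3,1,3,2) = 1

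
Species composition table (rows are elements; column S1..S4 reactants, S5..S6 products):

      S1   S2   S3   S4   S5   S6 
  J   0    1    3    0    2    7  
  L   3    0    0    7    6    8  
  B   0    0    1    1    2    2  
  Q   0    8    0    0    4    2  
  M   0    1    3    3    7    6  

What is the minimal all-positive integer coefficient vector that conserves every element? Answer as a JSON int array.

Coefficients: [5, 1, 5, 1, 1, 2]

J: 5·0+1·1+5·3+1·0 = 16 | 1·2+2·7 = 16
L: 5·3+1·0+5·0+1·7 = 22 | 1·6+2·8 = 22
B: 5·0+1·0+5·1+1·1 = 6 | 1·2+2·2 = 6
Q: 5·0+1·8+5·0+1·0 = 8 | 1·4+2·2 = 8
M: 5·0+1·1+5·3+1·3 = 19 | 1·7+2·6 = 19
gcd(5,1,5,1,1,2) = 1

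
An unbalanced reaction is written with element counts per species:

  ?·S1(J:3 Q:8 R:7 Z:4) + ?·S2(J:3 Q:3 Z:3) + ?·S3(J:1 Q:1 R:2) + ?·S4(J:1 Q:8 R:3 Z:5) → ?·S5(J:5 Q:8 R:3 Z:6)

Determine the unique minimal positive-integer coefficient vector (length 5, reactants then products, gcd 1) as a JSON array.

J: 1·3+5·3+1·1+1·1 = 20 | 4·5 = 20
Q: 1·8+5·3+1·1+1·8 = 32 | 4·8 = 32
R: 1·7+5·0+1·2+1·3 = 12 | 4·3 = 12
Z: 1·4+5·3+1·0+1·5 = 24 | 4·6 = 24
gcd(1,5,1,1,4) = 1

Coefficients: [1, 5, 1, 1, 4]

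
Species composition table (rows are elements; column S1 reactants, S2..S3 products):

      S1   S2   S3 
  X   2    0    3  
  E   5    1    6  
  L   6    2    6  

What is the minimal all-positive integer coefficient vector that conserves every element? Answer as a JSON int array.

Coefficients: [3, 3, 2]

X: 3·2 = 6 | 3·0+2·3 = 6
E: 3·5 = 15 | 3·1+2·6 = 15
L: 3·6 = 18 | 3·2+2·6 = 18
gcd(3,3,2) = 1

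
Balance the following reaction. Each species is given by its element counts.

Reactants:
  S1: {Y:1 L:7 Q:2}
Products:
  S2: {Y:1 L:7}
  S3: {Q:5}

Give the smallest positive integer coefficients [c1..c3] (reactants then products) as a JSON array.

Y: 5·1 = 5 | 5·1+2·0 = 5
L: 5·7 = 35 | 5·7+2·0 = 35
Q: 5·2 = 10 | 5·0+2·5 = 10
gcd(5,5,2) = 1

Coefficients: [5, 5, 2]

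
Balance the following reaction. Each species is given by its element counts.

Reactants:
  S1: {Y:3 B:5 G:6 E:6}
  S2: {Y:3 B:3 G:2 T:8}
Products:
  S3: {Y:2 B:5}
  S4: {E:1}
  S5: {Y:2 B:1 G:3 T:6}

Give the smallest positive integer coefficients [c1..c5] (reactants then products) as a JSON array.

Coefficients: [1, 3, 2, 6, 4]

Y: 1·3+3·3 = 12 | 2·2+6·0+4·2 = 12
B: 1·5+3·3 = 14 | 2·5+6·0+4·1 = 14
G: 1·6+3·2 = 12 | 2·0+6·0+4·3 = 12
T: 1·0+3·8 = 24 | 2·0+6·0+4·6 = 24
E: 1·6+3·0 = 6 | 2·0+6·1+4·0 = 6
gcd(1,3,2,6,4) = 1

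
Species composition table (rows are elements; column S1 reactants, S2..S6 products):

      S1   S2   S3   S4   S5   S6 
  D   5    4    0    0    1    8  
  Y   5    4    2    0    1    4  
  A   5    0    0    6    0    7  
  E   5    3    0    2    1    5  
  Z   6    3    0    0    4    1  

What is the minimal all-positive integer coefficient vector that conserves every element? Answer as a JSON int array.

Coefficients: [5, 3, 2, 3, 5, 1]

D: 5·5 = 25 | 3·4+2·0+3·0+5·1+1·8 = 25
Y: 5·5 = 25 | 3·4+2·2+3·0+5·1+1·4 = 25
A: 5·5 = 25 | 3·0+2·0+3·6+5·0+1·7 = 25
E: 5·5 = 25 | 3·3+2·0+3·2+5·1+1·5 = 25
Z: 5·6 = 30 | 3·3+2·0+3·0+5·4+1·1 = 30
gcd(5,3,2,3,5,1) = 1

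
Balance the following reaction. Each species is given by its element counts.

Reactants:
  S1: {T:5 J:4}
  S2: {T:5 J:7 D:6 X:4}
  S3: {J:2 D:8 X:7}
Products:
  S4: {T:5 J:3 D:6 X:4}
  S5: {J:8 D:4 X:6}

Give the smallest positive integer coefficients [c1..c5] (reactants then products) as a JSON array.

T: 4·5+1·5+4·0 = 25 | 5·5+2·0 = 25
J: 4·4+1·7+4·2 = 31 | 5·3+2·8 = 31
D: 4·0+1·6+4·8 = 38 | 5·6+2·4 = 38
X: 4·0+1·4+4·7 = 32 | 5·4+2·6 = 32
gcd(4,1,4,5,2) = 1

Coefficients: [4, 1, 4, 5, 2]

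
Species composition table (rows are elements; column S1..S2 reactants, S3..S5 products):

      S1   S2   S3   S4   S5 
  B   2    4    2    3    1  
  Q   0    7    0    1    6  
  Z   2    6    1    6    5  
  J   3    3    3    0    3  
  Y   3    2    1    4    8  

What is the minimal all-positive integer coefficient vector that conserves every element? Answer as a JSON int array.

B: 5·2+1·4 = 14 | 5·2+1·3+1·1 = 14
Q: 5·0+1·7 = 7 | 5·0+1·1+1·6 = 7
Z: 5·2+1·6 = 16 | 5·1+1·6+1·5 = 16
J: 5·3+1·3 = 18 | 5·3+1·0+1·3 = 18
Y: 5·3+1·2 = 17 | 5·1+1·4+1·8 = 17
gcd(5,1,5,1,1) = 1

Coefficients: [5, 1, 5, 1, 1]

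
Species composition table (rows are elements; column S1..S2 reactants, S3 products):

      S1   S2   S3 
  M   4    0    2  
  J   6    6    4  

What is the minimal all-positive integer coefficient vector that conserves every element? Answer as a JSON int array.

M: 3·4+1·0 = 12 | 6·2 = 12
J: 3·6+1·6 = 24 | 6·4 = 24
gcd(3,1,6) = 1

Coefficients: [3, 1, 6]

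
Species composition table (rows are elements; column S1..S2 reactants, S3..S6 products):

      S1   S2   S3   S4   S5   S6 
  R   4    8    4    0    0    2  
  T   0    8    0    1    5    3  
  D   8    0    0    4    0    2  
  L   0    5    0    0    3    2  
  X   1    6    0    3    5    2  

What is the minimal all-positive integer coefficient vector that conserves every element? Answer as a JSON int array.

Coefficients: [2, 3, 5, 1, 1, 6]

R: 2·4+3·8 = 32 | 5·4+1·0+1·0+6·2 = 32
T: 2·0+3·8 = 24 | 5·0+1·1+1·5+6·3 = 24
D: 2·8+3·0 = 16 | 5·0+1·4+1·0+6·2 = 16
L: 2·0+3·5 = 15 | 5·0+1·0+1·3+6·2 = 15
X: 2·1+3·6 = 20 | 5·0+1·3+1·5+6·2 = 20
gcd(2,3,5,1,1,6) = 1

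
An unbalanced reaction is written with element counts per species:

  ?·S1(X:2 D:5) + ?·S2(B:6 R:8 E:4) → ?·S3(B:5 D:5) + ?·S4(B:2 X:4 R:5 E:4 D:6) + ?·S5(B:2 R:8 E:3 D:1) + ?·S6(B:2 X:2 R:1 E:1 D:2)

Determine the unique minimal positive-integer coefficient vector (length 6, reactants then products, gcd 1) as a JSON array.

Coefficients: [5, 4, 2, 1, 3, 3]

B: 5·0+4·6 = 24 | 2·5+1·2+3·2+3·2 = 24
X: 5·2+4·0 = 10 | 2·0+1·4+3·0+3·2 = 10
R: 5·0+4·8 = 32 | 2·0+1·5+3·8+3·1 = 32
E: 5·0+4·4 = 16 | 2·0+1·4+3·3+3·1 = 16
D: 5·5+4·0 = 25 | 2·5+1·6+3·1+3·2 = 25
gcd(5,4,2,1,3,3) = 1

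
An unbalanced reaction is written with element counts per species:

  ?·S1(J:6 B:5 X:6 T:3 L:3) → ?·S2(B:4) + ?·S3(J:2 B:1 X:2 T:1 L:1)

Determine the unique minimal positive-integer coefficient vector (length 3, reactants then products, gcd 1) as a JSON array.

Coefficients: [2, 1, 6]

J: 2·6 = 12 | 1·0+6·2 = 12
B: 2·5 = 10 | 1·4+6·1 = 10
X: 2·6 = 12 | 1·0+6·2 = 12
T: 2·3 = 6 | 1·0+6·1 = 6
L: 2·3 = 6 | 1·0+6·1 = 6
gcd(2,1,6) = 1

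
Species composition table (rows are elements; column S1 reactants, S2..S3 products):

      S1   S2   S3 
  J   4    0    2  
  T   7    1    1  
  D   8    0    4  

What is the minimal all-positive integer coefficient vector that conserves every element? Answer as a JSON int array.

J: 1·4 = 4 | 5·0+2·2 = 4
T: 1·7 = 7 | 5·1+2·1 = 7
D: 1·8 = 8 | 5·0+2·4 = 8
gcd(1,5,2) = 1

Coefficients: [1, 5, 2]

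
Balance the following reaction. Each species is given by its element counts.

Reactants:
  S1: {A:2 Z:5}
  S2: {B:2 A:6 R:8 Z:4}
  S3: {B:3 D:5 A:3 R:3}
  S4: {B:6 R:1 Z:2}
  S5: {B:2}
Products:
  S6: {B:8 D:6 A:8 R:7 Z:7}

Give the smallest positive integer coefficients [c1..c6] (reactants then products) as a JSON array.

Coefficients: [5, 2, 6, 1, 6, 5]

B: 5·0+2·2+6·3+1·6+6·2 = 40 | 5·8 = 40
D: 5·0+2·0+6·5+1·0+6·0 = 30 | 5·6 = 30
A: 5·2+2·6+6·3+1·0+6·0 = 40 | 5·8 = 40
R: 5·0+2·8+6·3+1·1+6·0 = 35 | 5·7 = 35
Z: 5·5+2·4+6·0+1·2+6·0 = 35 | 5·7 = 35
gcd(5,2,6,1,6,5) = 1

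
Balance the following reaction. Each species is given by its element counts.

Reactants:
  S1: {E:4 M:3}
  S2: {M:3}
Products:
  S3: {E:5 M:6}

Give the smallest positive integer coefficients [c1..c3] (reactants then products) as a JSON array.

E: 5·4+3·0 = 20 | 4·5 = 20
M: 5·3+3·3 = 24 | 4·6 = 24
gcd(5,3,4) = 1

Coefficients: [5, 3, 4]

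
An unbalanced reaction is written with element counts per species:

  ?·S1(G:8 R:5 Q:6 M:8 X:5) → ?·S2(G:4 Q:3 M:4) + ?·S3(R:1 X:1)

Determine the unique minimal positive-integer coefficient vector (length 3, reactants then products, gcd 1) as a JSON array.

Coefficients: [1, 2, 5]

G: 1·8 = 8 | 2·4+5·0 = 8
R: 1·5 = 5 | 2·0+5·1 = 5
Q: 1·6 = 6 | 2·3+5·0 = 6
M: 1·8 = 8 | 2·4+5·0 = 8
X: 1·5 = 5 | 2·0+5·1 = 5
gcd(1,2,5) = 1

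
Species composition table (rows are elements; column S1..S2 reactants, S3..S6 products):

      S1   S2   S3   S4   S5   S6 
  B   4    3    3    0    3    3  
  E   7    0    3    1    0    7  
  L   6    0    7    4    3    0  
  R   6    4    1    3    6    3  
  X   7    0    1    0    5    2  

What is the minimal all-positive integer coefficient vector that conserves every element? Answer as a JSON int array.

Coefficients: [6, 5, 2, 1, 6, 5]

B: 6·4+5·3 = 39 | 2·3+1·0+6·3+5·3 = 39
E: 6·7+5·0 = 42 | 2·3+1·1+6·0+5·7 = 42
L: 6·6+5·0 = 36 | 2·7+1·4+6·3+5·0 = 36
R: 6·6+5·4 = 56 | 2·1+1·3+6·6+5·3 = 56
X: 6·7+5·0 = 42 | 2·1+1·0+6·5+5·2 = 42
gcd(6,5,2,1,6,5) = 1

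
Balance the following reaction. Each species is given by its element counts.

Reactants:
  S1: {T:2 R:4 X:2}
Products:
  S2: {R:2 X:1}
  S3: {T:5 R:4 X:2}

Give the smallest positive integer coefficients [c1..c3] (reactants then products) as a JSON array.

Coefficients: [5, 6, 2]

T: 5·2 = 10 | 6·0+2·5 = 10
R: 5·4 = 20 | 6·2+2·4 = 20
X: 5·2 = 10 | 6·1+2·2 = 10
gcd(5,6,2) = 1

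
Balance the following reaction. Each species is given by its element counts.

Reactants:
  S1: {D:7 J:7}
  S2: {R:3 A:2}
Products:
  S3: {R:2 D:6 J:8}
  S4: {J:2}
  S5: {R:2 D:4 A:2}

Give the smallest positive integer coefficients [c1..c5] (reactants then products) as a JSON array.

R: 2·0+2·3 = 6 | 1·2+3·0+2·2 = 6
D: 2·7+2·0 = 14 | 1·6+3·0+2·4 = 14
A: 2·0+2·2 = 4 | 1·0+3·0+2·2 = 4
J: 2·7+2·0 = 14 | 1·8+3·2+2·0 = 14
gcd(2,2,1,3,2) = 1

Coefficients: [2, 2, 1, 3, 2]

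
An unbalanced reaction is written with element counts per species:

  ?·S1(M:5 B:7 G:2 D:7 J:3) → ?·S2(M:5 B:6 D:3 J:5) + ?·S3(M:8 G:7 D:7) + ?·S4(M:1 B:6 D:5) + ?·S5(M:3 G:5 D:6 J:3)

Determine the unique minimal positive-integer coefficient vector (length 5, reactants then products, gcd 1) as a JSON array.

M: 6·5 = 30 | 3·5+1·8+4·1+1·3 = 30
B: 6·7 = 42 | 3·6+1·0+4·6+1·0 = 42
G: 6·2 = 12 | 3·0+1·7+4·0+1·5 = 12
D: 6·7 = 42 | 3·3+1·7+4·5+1·6 = 42
J: 6·3 = 18 | 3·5+1·0+4·0+1·3 = 18
gcd(6,3,1,4,1) = 1

Coefficients: [6, 3, 1, 4, 1]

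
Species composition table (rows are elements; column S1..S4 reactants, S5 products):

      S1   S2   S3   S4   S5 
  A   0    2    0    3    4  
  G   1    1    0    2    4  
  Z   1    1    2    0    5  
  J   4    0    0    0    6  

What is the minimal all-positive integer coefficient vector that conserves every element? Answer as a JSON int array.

Coefficients: [3, 1, 3, 2, 2]

A: 3·0+1·2+3·0+2·3 = 8 | 2·4 = 8
G: 3·1+1·1+3·0+2·2 = 8 | 2·4 = 8
Z: 3·1+1·1+3·2+2·0 = 10 | 2·5 = 10
J: 3·4+1·0+3·0+2·0 = 12 | 2·6 = 12
gcd(3,1,3,2,2) = 1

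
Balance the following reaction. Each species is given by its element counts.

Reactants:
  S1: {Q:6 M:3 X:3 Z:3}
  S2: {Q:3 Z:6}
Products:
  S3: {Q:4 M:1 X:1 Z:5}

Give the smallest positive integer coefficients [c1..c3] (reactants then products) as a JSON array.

Coefficients: [1, 2, 3]

Q: 1·6+2·3 = 12 | 3·4 = 12
M: 1·3+2·0 = 3 | 3·1 = 3
X: 1·3+2·0 = 3 | 3·1 = 3
Z: 1·3+2·6 = 15 | 3·5 = 15
gcd(1,2,3) = 1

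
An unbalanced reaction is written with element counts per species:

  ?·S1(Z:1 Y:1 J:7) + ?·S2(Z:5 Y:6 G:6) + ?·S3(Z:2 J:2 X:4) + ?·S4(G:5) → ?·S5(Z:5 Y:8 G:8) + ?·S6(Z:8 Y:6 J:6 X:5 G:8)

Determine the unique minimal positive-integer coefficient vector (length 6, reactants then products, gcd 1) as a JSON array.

Z: 2·1+5·5+5·2+2·0 = 37 | 1·5+4·8 = 37
Y: 2·1+5·6+5·0+2·0 = 32 | 1·8+4·6 = 32
J: 2·7+5·0+5·2+2·0 = 24 | 1·0+4·6 = 24
X: 2·0+5·0+5·4+2·0 = 20 | 1·0+4·5 = 20
G: 2·0+5·6+5·0+2·5 = 40 | 1·8+4·8 = 40
gcd(2,5,5,2,1,4) = 1

Coefficients: [2, 5, 5, 2, 1, 4]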